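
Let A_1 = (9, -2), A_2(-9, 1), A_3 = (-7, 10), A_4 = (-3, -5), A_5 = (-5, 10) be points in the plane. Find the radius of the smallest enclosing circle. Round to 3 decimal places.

A smallest enclosing disk is always determined by at most three of the input points on its boundary.
The minimum enclosing circle is determined by three boundary points: A_1, A_2, A_3.
Their circumcentre is (19/28, 25/7) with r² = 78625/784.
The farthest remaining point A_4 is at distance² 68209/784 ≤ 78625/784.
r = √(78625/784) ≈ 10.014.

10.014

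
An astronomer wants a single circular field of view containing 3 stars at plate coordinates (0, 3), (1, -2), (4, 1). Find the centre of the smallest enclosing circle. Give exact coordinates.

(4/3, 2/3)

Call the three points A, B, C in the order given.
Side lengths²: AB² = 26, AC² = 20, BC² = 18.
Since AB² = 26 < 20 + 18 = 38, the triangle is acute, so the smallest enclosing circle is the circumcircle.
Circumcentre = (4/3, 2/3), r² = 65/9.
Centre = (4/3, 2/3).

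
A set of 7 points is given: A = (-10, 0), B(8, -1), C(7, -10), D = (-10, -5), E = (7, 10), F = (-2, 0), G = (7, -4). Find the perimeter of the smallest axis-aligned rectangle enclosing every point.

76

Width = max x − min x = 8 − (-10) = 18.
Height = max y − min y = 10 − (-10) = 20.
Perimeter = 2(18 + 20) = 76.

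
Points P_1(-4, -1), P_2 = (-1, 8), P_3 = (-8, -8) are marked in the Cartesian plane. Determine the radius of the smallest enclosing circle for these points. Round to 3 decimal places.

Side lengths²: P_1P_2² = 90, P_1P_3² = 65, P_2P_3² = 305.
Since P_2P_3² = 305 ≥ 90 + 65 = 155, the angle opposite P_2P_3 is not acute, so the smallest enclosing circle has P_2P_3 as diameter.
Centre = midpoint of P_2P_3 = (-4.5, 0), r² = 305/4 = 76.25.
r = √(76.25) ≈ 8.732.

8.732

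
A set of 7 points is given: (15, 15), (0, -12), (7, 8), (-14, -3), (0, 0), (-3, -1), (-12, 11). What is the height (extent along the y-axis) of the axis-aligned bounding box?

27

max y = 15, min y = -12, so height = 27.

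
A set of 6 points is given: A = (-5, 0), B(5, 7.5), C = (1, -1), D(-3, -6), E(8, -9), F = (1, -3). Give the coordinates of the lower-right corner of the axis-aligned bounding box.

(8, -9)

x-range [-5, 8], y-range [-9, 7.5].
The lower-right corner is (8, -9).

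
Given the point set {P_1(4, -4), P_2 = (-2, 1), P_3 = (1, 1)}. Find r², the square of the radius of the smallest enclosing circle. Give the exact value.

15.25

Side lengths²: P_1P_2² = 61, P_1P_3² = 34, P_2P_3² = 9.
Since P_1P_2² = 61 ≥ 34 + 9 = 43, the angle opposite P_1P_2 is not acute, so the smallest enclosing circle has P_1P_2 as diameter.
Centre = midpoint of P_1P_2 = (1, -1.5), r² = 61/4 = 15.25.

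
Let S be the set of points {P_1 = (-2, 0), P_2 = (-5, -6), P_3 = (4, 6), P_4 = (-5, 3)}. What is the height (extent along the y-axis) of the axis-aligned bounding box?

12

max y = 6, min y = -6, so height = 12.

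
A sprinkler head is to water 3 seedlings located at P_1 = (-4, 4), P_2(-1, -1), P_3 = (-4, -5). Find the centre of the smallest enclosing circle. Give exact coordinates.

(-4, -0.5)

Side lengths²: P_1P_2² = 34, P_1P_3² = 81, P_2P_3² = 25.
Since P_1P_3² = 81 ≥ 34 + 25 = 59, the angle opposite P_1P_3 is not acute, so the smallest enclosing circle has P_1P_3 as diameter.
Centre = midpoint of P_1P_3 = (-4, -0.5), r² = 81/4 = 20.25.
Centre = (-4, -0.5).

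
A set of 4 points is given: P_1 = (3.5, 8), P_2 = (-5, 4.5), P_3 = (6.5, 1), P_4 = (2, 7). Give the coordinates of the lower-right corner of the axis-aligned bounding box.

(6.5, 1)

x-range [-5, 6.5], y-range [1, 8].
The lower-right corner is (6.5, 1).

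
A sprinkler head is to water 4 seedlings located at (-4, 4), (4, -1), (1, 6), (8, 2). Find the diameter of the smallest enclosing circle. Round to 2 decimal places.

By Welzl's lemma the MEC is supported by two points (diametrically opposite) or three points (on a circumcircle).
The farthest pair is (-4, 4)–(8, 2) with squared distance 148. The circle on this segment as diameter has centre (2, 3) and r² = 148/4 = 37.
Check (4, -1): distance² to centre = 20 ≤ 37, so it lies inside.
All remaining points lie in this disk, and no smaller disk contains both endpoints, so this is the minimum enclosing circle.
Diameter = 2r = 2√37 ≈ 12.17.

12.17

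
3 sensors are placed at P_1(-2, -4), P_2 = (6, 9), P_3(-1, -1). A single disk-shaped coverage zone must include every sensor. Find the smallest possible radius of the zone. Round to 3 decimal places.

Side lengths²: P_1P_2² = 233, P_1P_3² = 10, P_2P_3² = 149.
Since P_1P_2² = 233 ≥ 149 + 10 = 159, the angle opposite P_1P_2 is not acute, so the smallest enclosing circle has P_1P_2 as diameter.
Centre = midpoint of P_1P_2 = (2, 2.5), r² = 233/4 = 58.25.
r = √(58.25) ≈ 7.632.

7.632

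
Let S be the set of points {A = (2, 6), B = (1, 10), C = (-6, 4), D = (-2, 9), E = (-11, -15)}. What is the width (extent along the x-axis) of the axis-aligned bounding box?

13

max x = 2, min x = -11, so width = 13.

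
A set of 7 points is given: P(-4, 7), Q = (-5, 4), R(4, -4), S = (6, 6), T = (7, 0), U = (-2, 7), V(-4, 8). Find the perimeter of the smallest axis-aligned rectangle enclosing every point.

48

Width = max x − min x = 7 − (-5) = 12.
Height = max y − min y = 8 − (-4) = 12.
Perimeter = 2(12 + 12) = 48.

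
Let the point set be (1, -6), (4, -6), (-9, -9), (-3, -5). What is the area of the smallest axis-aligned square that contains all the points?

The bounding box has width 13 and height 4.
An axis-aligned square enclosing the set must have side ≥ max(width, height).
So the minimum side is max(13, 4) = 13.
Area = 13² = 169.

169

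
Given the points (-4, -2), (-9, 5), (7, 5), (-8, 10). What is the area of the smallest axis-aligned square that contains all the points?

256

The bounding box has width 16 and height 12.
An axis-aligned square enclosing the set must have side ≥ max(width, height).
So the minimum side is max(16, 12) = 16.
Area = 16² = 256.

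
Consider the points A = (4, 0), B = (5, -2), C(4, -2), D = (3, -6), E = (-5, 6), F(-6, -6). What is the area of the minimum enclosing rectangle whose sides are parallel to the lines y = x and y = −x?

In coordinates u = x + y, v = x − y the rectangle is axis-aligned; the map (x,y)→(u,v) scales areas by 2.
u-values: 4, 3, 2, -3, 1, -12; range = 4 − (-12) = 16.
v-values: 4, 7, 6, 9, -11, 0; range = 9 − (-11) = 20.
Area = (16 × 20) / 2 = 160.

160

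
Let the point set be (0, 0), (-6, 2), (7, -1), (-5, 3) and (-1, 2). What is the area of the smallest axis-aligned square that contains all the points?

169

The bounding box has width 13 and height 4.
An axis-aligned square enclosing the set must have side ≥ max(width, height).
So the minimum side is max(13, 4) = 13.
Area = 13² = 169.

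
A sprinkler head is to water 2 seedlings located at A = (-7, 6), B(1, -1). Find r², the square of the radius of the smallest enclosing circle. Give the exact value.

The smallest circle enclosing two points has them as diameter endpoints.
Centre = midpoint = (-3, 2.5); r² = |AB|²/4 = 113/4 = 28.25.

28.25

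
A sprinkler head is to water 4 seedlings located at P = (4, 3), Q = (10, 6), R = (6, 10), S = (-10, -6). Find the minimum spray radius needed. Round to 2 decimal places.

A smallest enclosing disk is always determined by at most three of the input points on its boundary.
The farthest pair is Q–S with squared distance 544. The circle on this segment as diameter has centre (0, 0) and r² = 544/4 = 136.
Check P: distance² to centre = 25 ≤ 136, so it lies inside.
All remaining points lie in this disk, and no smaller disk contains both endpoints, so this is the minimum enclosing circle.
r = √136 ≈ 11.66.

11.66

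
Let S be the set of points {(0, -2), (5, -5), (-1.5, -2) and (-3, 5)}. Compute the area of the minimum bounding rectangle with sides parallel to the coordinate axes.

x ranges over [-3, 5], width 8.
y ranges over [-5, 5], height 10.
Area = 8 × 10 = 80.

80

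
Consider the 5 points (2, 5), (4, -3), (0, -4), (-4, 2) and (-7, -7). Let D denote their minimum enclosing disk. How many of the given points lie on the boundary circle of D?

2

A smallest enclosing disk is always determined by at most three of the input points on its boundary.
The farthest pair is (2, 5)–(-7, -7) with squared distance 225. The circle on this segment as diameter has centre (-2.5, -1) and r² = 225/4 = 56.25.
Check (4, -3): distance² to centre = 46.25 ≤ 56.25, so it lies inside.
All remaining points lie in this disk, and no smaller disk contains both endpoints, so this is the minimum enclosing circle.
The points at distance exactly r from the centre are (2, 5), (-7, -7) — 2 points.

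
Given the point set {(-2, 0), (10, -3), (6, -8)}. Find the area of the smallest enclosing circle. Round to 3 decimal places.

121.649

Call the three points A, B, C in the order given.
Side lengths²: AB² = 153, AC² = 128, BC² = 41.
Since AB² = 153 < 128 + 41 = 169, the triangle is acute, so the smallest enclosing circle is the circumcircle.
Circumcentre = (23/6, -13/6), r² = 697/18.
Area = π·r² = π·697/18 ≈ 121.649.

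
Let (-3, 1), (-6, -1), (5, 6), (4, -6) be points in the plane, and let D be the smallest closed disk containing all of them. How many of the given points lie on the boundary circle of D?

The minimum enclosing circle is determined by three boundary points: (-6, -1), (5, 6), (4, -6).
Their circumcentre is (0.9, 0.3) with r² = 49.3.
The farthest remaining point (-3, 1) is at distance² 15.7 ≤ 49.3.
The points at distance exactly r from the centre are (-6, -1), (5, 6), (4, -6) — 3 points.

3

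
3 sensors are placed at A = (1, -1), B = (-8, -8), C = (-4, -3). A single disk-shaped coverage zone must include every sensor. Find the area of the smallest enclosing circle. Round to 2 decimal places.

102.10

Side lengths²: AB² = 130, AC² = 29, BC² = 41.
Since AB² = 130 ≥ 41 + 29 = 70, the angle opposite AB is not acute, so the smallest enclosing circle has AB as diameter.
Centre = midpoint of AB = (-3.5, -4.5), r² = 130/4 = 32.5.
Area = π·r² = π·32.5 ≈ 102.10.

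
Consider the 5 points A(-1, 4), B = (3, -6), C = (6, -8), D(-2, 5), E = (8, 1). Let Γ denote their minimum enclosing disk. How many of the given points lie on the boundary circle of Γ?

2

The farthest pair is C–D with squared distance 233. The circle on this segment as diameter has centre (2, -1.5) and r² = 233/4 = 58.25.
Check A: distance² to centre = 39.25 ≤ 58.25, so it lies inside.
All remaining points lie in this disk, and no smaller disk contains both endpoints, so this is the minimum enclosing circle.
The points at distance exactly r from the centre are C, D — 2 points.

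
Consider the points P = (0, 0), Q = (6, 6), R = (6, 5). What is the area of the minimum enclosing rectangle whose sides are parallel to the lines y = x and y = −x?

In coordinates u = x + y, v = x − y the rectangle is axis-aligned; the map (x,y)→(u,v) scales areas by 2.
u-values: 0, 12, 11; range = 12 − 0 = 12.
v-values: 0, 0, 1; range = 1 − 0 = 1.
Area = (12 × 1) / 2 = 6.

6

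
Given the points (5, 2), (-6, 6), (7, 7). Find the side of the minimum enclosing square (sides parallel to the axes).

13

The bounding box has width 13 and height 5.
An axis-aligned square enclosing the set must have side ≥ max(width, height).
So the minimum side is max(13, 5) = 13.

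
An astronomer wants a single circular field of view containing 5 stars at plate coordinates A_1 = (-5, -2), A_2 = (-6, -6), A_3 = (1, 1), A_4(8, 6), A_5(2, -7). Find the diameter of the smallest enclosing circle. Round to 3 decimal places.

18.439

By Welzl's lemma the MEC is supported by two points (diametrically opposite) or three points (on a circumcircle).
The farthest pair is A_2–A_4 with squared distance 340. The circle on this segment as diameter has centre (1, 0) and r² = 340/4 = 85.
Check A_1: distance² to centre = 40 ≤ 85, so it lies inside.
All remaining points lie in this disk, and no smaller disk contains both endpoints, so this is the minimum enclosing circle.
Diameter = 2r = 2√85 ≈ 18.439.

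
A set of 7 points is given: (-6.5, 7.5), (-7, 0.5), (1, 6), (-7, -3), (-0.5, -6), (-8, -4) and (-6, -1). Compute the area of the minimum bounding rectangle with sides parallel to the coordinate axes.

121.5

x ranges over [-8, 1], width 9.
y ranges over [-6, 7.5], height 13.5.
Area = 9 × 13.5 = 121.5.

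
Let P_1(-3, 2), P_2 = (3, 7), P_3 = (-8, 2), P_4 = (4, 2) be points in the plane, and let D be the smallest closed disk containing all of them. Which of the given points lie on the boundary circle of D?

P_2, P_3, P_4

By Welzl's lemma the MEC is supported by two points (diametrically opposite) or three points (on a circumcircle).
The minimum enclosing circle is determined by three boundary points: P_2, P_3, P_4.
Their circumcentre is (-2, 3.4) with r² = 37.96.
The farthest remaining point P_1 is at distance² 2.96 ≤ 37.96.
The points at distance exactly r from the centre are P_2, P_3, P_4 — 3 points.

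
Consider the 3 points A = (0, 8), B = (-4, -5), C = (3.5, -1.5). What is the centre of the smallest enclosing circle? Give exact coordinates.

(-2, 1.5)

Side lengths²: AB² = 185, AC² = 102.5, BC² = 68.5.
Since AB² = 185 ≥ 102.5 + 68.5 = 171, the angle opposite AB is not acute, so the smallest enclosing circle has AB as diameter.
Centre = midpoint of AB = (-2, 1.5), r² = 185/4 = 46.25.
Centre = (-2, 1.5).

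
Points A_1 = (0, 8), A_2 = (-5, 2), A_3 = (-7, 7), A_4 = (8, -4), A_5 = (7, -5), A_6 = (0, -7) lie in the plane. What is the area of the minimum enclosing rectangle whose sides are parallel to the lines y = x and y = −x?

In coordinates u = x + y, v = x − y the rectangle is axis-aligned; the map (x,y)→(u,v) scales areas by 2.
u-values: 8, -3, 0, 4, 2, -7; range = 8 − (-7) = 15.
v-values: -8, -7, -14, 12, 12, 7; range = 12 − (-14) = 26.
Area = (15 × 26) / 2 = 195.

195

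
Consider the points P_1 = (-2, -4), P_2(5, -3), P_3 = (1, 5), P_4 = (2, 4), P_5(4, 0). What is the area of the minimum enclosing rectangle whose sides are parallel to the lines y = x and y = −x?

In coordinates u = x + y, v = x − y the rectangle is axis-aligned; the map (x,y)→(u,v) scales areas by 2.
u-values: -6, 2, 6, 6, 4; range = 6 − (-6) = 12.
v-values: 2, 8, -4, -2, 4; range = 8 − (-4) = 12.
Area = (12 × 12) / 2 = 72.

72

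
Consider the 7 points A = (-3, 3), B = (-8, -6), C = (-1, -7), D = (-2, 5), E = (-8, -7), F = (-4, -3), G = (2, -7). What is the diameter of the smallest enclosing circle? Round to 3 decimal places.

A smallest enclosing disk is always determined by at most three of the input points on its boundary.
The minimum enclosing circle is determined by three boundary points: D, E, G.
Their circumcentre is (-3, -2) with r² = 50.
The farthest remaining point B is at distance² 41 ≤ 50.
Diameter = 2r = 2√50 ≈ 14.142.

14.142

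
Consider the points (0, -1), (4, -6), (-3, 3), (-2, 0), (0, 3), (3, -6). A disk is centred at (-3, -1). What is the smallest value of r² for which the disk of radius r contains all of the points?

74

The required radius is the distance from (-3, -1) to the farthest point.
Squared distances: 9, 74, 16, 2, 25, 61.
Maximum is 74, attained at (4, -6).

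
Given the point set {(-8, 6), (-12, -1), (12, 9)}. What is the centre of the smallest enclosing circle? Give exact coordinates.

Call the three points A, B, C in the order given.
Side lengths²: AB² = 65, AC² = 409, BC² = 676.
Since BC² = 676 ≥ 409 + 65 = 474, the angle opposite BC is not acute, so the smallest enclosing circle has BC as diameter.
Centre = midpoint of BC = (0, 4), r² = 676/4 = 169.
Centre = (0, 4).

(0, 4)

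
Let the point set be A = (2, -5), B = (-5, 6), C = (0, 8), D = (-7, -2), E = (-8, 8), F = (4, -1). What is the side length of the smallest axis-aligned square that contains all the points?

13

The bounding box has width 12 and height 13.
An axis-aligned square enclosing the set must have side ≥ max(width, height).
So the minimum side is max(12, 13) = 13.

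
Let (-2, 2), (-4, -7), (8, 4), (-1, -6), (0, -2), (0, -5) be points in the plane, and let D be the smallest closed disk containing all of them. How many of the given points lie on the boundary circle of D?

The minimum enclosing circle of a finite set is fixed by two of the points (as a diameter) or three (as a circumcircle).
The farthest pair is (-4, -7)–(8, 4) with squared distance 265. The circle on this segment as diameter has centre (2, -1.5) and r² = 265/4 = 66.25.
Check (-2, 2): distance² to centre = 28.25 ≤ 66.25, so it lies inside.
All remaining points lie in this disk, and no smaller disk contains both endpoints, so this is the minimum enclosing circle.
The points at distance exactly r from the centre are (-4, -7), (8, 4) — 2 points.

2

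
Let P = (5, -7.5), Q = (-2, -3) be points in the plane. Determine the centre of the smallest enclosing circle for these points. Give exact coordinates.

(1.5, -5.25)

The smallest circle enclosing two points has them as diameter endpoints.
Centre = midpoint = (1.5, -5.25); r² = |PQ|²/4 = 69.25/4 = 17.3125.
Centre = (1.5, -5.25).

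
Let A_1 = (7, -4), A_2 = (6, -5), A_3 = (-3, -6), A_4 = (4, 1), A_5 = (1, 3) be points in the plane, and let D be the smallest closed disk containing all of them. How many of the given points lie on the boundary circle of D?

3

The minimum enclosing circle of a finite set is fixed by two of the points (as a diameter) or three (as a circumcircle).
The minimum enclosing circle is determined by three boundary points: A_1, A_3, A_5.
Their circumcentre is (125/82, -215/82) with r² = 107185/3362.
The farthest remaining point A_2 is at distance² 86357/3362 ≤ 107185/3362.
The points at distance exactly r from the centre are A_1, A_3, A_5 — 3 points.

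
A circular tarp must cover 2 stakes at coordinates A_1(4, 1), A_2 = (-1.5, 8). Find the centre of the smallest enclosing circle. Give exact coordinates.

The smallest circle enclosing two points has them as diameter endpoints.
Centre = midpoint = (1.25, 4.5); r² = |A_1A_2|²/4 = 79.25/4 = 19.8125.
Centre = (1.25, 4.5).

(1.25, 4.5)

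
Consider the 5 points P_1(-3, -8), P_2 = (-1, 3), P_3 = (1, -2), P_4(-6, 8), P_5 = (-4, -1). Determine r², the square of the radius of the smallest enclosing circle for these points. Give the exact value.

66.25

The minimum enclosing circle of a finite set is fixed by two of the points (as a diameter) or three (as a circumcircle).
The farthest pair is P_1–P_4 with squared distance 265. The circle on this segment as diameter has centre (-4.5, 0) and r² = 265/4 = 66.25.
Check P_2: distance² to centre = 21.25 ≤ 66.25, so it lies inside.
All remaining points lie in this disk, and no smaller disk contains both endpoints, so this is the minimum enclosing circle.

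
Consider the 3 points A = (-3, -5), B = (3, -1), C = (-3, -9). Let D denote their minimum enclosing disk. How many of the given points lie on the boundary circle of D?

2

Side lengths²: AB² = 52, AC² = 16, BC² = 100.
Since BC² = 100 ≥ 52 + 16 = 68, the angle opposite BC is not acute, so the smallest enclosing circle has BC as diameter.
Centre = midpoint of BC = (0, -5), r² = 100/4 = 25.
The points at distance exactly r from the centre are B, C — 2 points.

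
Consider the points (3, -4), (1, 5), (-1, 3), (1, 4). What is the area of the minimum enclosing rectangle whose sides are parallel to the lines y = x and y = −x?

38.5

In coordinates u = x + y, v = x − y the rectangle is axis-aligned; the map (x,y)→(u,v) scales areas by 2.
u-values: -1, 6, 2, 5; range = 6 − (-1) = 7.
v-values: 7, -4, -4, -3; range = 7 − (-4) = 11.
Area = (7 × 11) / 2 = 38.5.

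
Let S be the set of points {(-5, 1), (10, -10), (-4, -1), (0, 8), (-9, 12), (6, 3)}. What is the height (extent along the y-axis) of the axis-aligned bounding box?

22

max y = 12, min y = -10, so height = 22.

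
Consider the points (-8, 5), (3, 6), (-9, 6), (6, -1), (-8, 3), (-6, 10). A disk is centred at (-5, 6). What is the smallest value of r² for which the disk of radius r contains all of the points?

The required radius is the distance from (-5, 6) to the farthest point.
Squared distances: 10, 64, 16, 170, 18, 17.
Maximum is 170, attained at (6, -1).

170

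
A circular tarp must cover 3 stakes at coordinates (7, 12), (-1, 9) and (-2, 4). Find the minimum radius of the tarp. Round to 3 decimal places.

6.021

Call the three points A, B, C in the order given.
Side lengths²: AB² = 73, AC² = 145, BC² = 26.
Since AC² = 145 ≥ 73 + 26 = 99, the angle opposite AC is not acute, so the smallest enclosing circle has AC as diameter.
Centre = midpoint of AC = (2.5, 8), r² = 145/4 = 36.25.
r = √(36.25) ≈ 6.021.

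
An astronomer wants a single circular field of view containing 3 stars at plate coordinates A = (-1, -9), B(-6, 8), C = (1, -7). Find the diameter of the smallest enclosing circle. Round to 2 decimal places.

Side lengths²: AB² = 314, AC² = 8, BC² = 274.
Since AB² = 314 ≥ 274 + 8 = 282, the angle opposite AB is not acute, so the smallest enclosing circle has AB as diameter.
Centre = midpoint of AB = (-3.5, -0.5), r² = 314/4 = 78.5.
Diameter = 2r = 2√(78.5) ≈ 17.72.

17.72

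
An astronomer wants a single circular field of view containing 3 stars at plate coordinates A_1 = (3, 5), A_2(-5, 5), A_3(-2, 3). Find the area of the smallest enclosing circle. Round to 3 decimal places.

Side lengths²: A_1A_2² = 64, A_1A_3² = 29, A_2A_3² = 13.
Since A_1A_2² = 64 ≥ 29 + 13 = 42, the angle opposite A_1A_2 is not acute, so the smallest enclosing circle has A_1A_2 as diameter.
Centre = midpoint of A_1A_2 = (-1, 5), r² = 64/4 = 16.
Area = π·r² = π·16 ≈ 50.265.

50.265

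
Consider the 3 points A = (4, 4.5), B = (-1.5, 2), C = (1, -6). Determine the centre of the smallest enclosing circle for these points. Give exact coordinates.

(2.5, -0.75)

Side lengths²: AB² = 36.5, AC² = 119.25, BC² = 70.25.
Since AC² = 119.25 ≥ 70.25 + 36.5 = 106.75, the angle opposite AC is not acute, so the smallest enclosing circle has AC as diameter.
Centre = midpoint of AC = (2.5, -0.75), r² = 119.25/4 = 29.8125.
Centre = (2.5, -0.75).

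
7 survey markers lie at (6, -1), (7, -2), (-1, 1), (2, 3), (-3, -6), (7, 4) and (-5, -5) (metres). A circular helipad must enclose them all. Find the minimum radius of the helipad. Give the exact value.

7.5

The farthest pair is (7, 4)–(-5, -5) with squared distance 225. The circle on this segment as diameter has centre (1, -0.5) and r² = 225/4 = 56.25.
Check (6, -1): distance² to centre = 25.25 ≤ 56.25, so it lies inside.
All remaining points lie in this disk, and no smaller disk contains both endpoints, so this is the minimum enclosing circle.
r = √(56.25) = 7.5.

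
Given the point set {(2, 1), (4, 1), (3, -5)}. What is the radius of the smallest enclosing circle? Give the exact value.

Call the three points A, B, C in the order given.
Side lengths²: AB² = 4, AC² = 37, BC² = 37.
Since BC² = 37 < 37 + 4 = 41, the triangle is acute, so the smallest enclosing circle is the circumcircle.
Circumcentre = (3, -23/12), r² = 1369/144.
r = √(1369/144) = 37/12.

37/12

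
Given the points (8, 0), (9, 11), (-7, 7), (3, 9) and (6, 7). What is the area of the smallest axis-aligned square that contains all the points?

The bounding box has width 16 and height 11.
An axis-aligned square enclosing the set must have side ≥ max(width, height).
So the minimum side is max(16, 11) = 16.
Area = 16² = 256.

256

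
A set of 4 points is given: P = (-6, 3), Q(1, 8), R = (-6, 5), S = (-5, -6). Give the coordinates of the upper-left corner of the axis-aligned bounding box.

(-6, 8)

x-range [-6, 1], y-range [-6, 8].
The upper-left corner is (-6, 8).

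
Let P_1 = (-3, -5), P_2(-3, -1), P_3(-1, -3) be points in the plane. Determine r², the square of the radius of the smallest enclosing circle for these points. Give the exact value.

4

Side lengths²: P_1P_2² = 16, P_1P_3² = 8, P_2P_3² = 8.
Since P_1P_2² = 16 ≥ 8 + 8 = 16, the angle opposite P_1P_2 is not acute, so the smallest enclosing circle has P_1P_2 as diameter.
Centre = midpoint of P_1P_2 = (-3, -3), r² = 16/4 = 4.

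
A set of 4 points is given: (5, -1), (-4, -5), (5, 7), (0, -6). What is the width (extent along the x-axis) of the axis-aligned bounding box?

max x = 5, min x = -4, so width = 9.

9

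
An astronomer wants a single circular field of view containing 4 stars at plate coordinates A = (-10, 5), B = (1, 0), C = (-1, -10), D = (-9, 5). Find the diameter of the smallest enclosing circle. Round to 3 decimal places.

17.493

The farthest pair is A–C with squared distance 306. The circle on this segment as diameter has centre (-5.5, -2.5) and r² = 306/4 = 76.5.
Check B: distance² to centre = 48.5 ≤ 76.5, so it lies inside.
All remaining points lie in this disk, and no smaller disk contains both endpoints, so this is the minimum enclosing circle.
Diameter = 2r = 2√(76.5) ≈ 17.493.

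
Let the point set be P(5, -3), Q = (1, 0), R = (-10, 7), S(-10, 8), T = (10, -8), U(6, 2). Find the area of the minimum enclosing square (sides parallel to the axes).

The bounding box has width 20 and height 16.
An axis-aligned square enclosing the set must have side ≥ max(width, height).
So the minimum side is max(20, 16) = 20.
Area = 20² = 400.

400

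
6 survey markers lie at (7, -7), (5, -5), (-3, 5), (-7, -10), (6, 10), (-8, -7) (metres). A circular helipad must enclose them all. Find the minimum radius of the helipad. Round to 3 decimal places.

11.927

By Welzl's lemma the MEC is supported by two points (diametrically opposite) or three points (on a circumcircle).
The farthest pair is (-7, -10)–(6, 10) with squared distance 569. The circle on this segment as diameter has centre (-0.5, 0) and r² = 569/4 = 142.25.
Check (7, -7): distance² to centre = 105.25 ≤ 142.25, so it lies inside.
All remaining points lie in this disk, and no smaller disk contains both endpoints, so this is the minimum enclosing circle.
r = √(142.25) ≈ 11.927.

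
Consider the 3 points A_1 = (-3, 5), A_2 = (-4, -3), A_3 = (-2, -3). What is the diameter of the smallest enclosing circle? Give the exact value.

Side lengths²: A_1A_2² = 65, A_1A_3² = 65, A_2A_3² = 4.
Since A_1A_3² = 65 < 65 + 4 = 69, the triangle is acute, so the smallest enclosing circle is the circumcircle.
Circumcentre = (-3, 0.9375), r² = 16.50390625.
Diameter = 2r = 2√(16.50390625) = 8.125.

8.125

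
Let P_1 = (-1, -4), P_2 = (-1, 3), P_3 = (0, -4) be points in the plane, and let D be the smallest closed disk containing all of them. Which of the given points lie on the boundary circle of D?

Side lengths²: P_1P_2² = 49, P_1P_3² = 1, P_2P_3² = 50.
Since P_2P_3² = 50 ≥ 49 + 1 = 50, the angle opposite P_2P_3 is not acute, so the smallest enclosing circle has P_2P_3 as diameter.
Centre = midpoint of P_2P_3 = (-0.5, -0.5), r² = 50/4 = 12.5.
The points at distance exactly r from the centre are P_1, P_2, P_3 — 3 points.

P_1, P_2, P_3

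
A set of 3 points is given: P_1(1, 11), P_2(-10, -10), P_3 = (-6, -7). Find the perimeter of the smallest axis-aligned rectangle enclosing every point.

64

Width = max x − min x = 1 − (-10) = 11.
Height = max y − min y = 11 − (-10) = 21.
Perimeter = 2(11 + 21) = 64.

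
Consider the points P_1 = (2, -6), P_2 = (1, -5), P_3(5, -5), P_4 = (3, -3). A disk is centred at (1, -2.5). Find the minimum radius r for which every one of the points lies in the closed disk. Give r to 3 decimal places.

The required radius is the distance from (1, -2.5) to the farthest point.
Squared distances: 13.25, 6.25, 22.25, 4.25.
Maximum is 22.25, attained at P_3.
r = √(22.25) ≈ 4.717.

4.717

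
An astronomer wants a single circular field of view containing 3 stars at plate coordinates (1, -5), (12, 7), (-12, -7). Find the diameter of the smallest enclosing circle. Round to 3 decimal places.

Call the three points A, B, C in the order given.
Side lengths²: AB² = 265, AC² = 173, BC² = 772.
Since BC² = 772 ≥ 265 + 173 = 438, the angle opposite BC is not acute, so the smallest enclosing circle has BC as diameter.
Centre = midpoint of BC = (0, 0), r² = 772/4 = 193.
Diameter = 2r = 2√193 ≈ 27.785.

27.785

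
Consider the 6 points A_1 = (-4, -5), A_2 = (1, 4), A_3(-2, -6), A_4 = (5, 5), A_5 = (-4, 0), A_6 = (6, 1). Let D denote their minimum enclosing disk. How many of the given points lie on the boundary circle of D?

2

A smallest enclosing disk is always determined by at most three of the input points on its boundary.
The farthest pair is A_1–A_4 with squared distance 181. The circle on this segment as diameter has centre (0.5, 0) and r² = 181/4 = 45.25.
Check A_2: distance² to centre = 16.25 ≤ 45.25, so it lies inside.
All remaining points lie in this disk, and no smaller disk contains both endpoints, so this is the minimum enclosing circle.
The points at distance exactly r from the centre are A_1, A_4 — 2 points.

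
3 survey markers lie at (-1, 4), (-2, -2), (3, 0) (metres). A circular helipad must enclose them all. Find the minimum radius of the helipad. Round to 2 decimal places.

3.31

Call the three points A, B, C in the order given.
Side lengths²: AB² = 37, AC² = 32, BC² = 29.
Since AB² = 37 < 32 + 29 = 61, the triangle is acute, so the smallest enclosing circle is the circumcircle.
Circumcentre = (-3/14, 11/14), r² = 1073/98.
r = √(1073/98) ≈ 3.31.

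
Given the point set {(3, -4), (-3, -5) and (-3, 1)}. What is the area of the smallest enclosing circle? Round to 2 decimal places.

49.24

Call the three points A, B, C in the order given.
Side lengths²: AB² = 37, AC² = 61, BC² = 36.
Since AC² = 61 < 37 + 36 = 73, the triangle is acute, so the smallest enclosing circle is the circumcircle.
Circumcentre = (-5/12, -2), r² = 2257/144.
Area = π·r² = π·2257/144 ≈ 49.24.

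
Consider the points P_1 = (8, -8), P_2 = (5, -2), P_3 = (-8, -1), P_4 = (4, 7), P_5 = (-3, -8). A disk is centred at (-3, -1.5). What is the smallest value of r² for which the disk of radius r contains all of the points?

163.25

The required radius is the distance from (-3, -1.5) to the farthest point.
Squared distances: 163.25, 64.25, 25.25, 121.25, 42.25.
Maximum is 163.25, attained at P_1.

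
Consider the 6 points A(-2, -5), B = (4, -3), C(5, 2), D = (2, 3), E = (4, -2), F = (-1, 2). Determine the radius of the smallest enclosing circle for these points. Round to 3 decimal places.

4.950

A smallest enclosing disk is always determined by at most three of the input points on its boundary.
The farthest pair is A–C with squared distance 98. The circle on this segment as diameter has centre (1.5, -1.5) and r² = 98/4 = 24.5.
Check B: distance² to centre = 8.5 ≤ 24.5, so it lies inside.
All remaining points lie in this disk, and no smaller disk contains both endpoints, so this is the minimum enclosing circle.
r = √(24.5) ≈ 4.950.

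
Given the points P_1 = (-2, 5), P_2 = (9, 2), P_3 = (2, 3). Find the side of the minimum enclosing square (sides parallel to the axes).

The bounding box has width 11 and height 3.
An axis-aligned square enclosing the set must have side ≥ max(width, height).
So the minimum side is max(11, 3) = 11.

11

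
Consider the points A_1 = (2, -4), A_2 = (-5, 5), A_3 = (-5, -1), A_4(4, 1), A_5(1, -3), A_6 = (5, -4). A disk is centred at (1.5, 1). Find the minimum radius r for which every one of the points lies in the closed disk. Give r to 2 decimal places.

The required radius is the distance from (1.5, 1) to the farthest point.
Squared distances: 25.25, 58.25, 46.25, 6.25, 16.25, 37.25.
Maximum is 58.25, attained at A_2.
r = √(58.25) ≈ 7.63.

7.63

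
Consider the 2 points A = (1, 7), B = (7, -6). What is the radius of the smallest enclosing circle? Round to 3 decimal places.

The smallest circle enclosing two points has them as diameter endpoints.
Centre = midpoint = (4, 0.5); r² = |AB|²/4 = 205/4 = 51.25.
r = √(51.25) ≈ 7.159.

7.159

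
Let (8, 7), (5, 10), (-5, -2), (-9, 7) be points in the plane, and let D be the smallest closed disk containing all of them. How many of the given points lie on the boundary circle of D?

3

A smallest enclosing disk is always determined by at most three of the input points on its boundary.
The minimum enclosing circle is determined by three boundary points: (8, 7), (-5, -2), (-9, 7).
Their circumcentre is (-0.5, 97/18) with r² = 12125/162.
The farthest remaining point (5, 10) is at distance² 8345/162 ≤ 12125/162.
The points at distance exactly r from the centre are (8, 7), (-5, -2), (-9, 7) — 3 points.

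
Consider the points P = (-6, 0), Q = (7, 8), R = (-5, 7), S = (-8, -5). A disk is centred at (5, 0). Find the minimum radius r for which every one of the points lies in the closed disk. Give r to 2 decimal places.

The required radius is the distance from (5, 0) to the farthest point.
Squared distances: 121, 68, 149, 194.
Maximum is 194, attained at S.
r = √194 ≈ 13.93.

13.93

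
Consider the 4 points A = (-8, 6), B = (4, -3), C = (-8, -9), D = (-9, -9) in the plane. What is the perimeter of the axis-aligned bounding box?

Width = max x − min x = 4 − (-9) = 13.
Height = max y − min y = 6 − (-9) = 15.
Perimeter = 2(13 + 15) = 56.

56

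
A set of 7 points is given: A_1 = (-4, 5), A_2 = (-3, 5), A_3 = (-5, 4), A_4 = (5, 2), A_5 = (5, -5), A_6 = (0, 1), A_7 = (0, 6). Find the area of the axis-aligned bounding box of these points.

x ranges over [-5, 5], width 10.
y ranges over [-5, 6], height 11.
Area = 10 × 11 = 110.

110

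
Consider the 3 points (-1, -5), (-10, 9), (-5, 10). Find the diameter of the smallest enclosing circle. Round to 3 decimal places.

16.643

Call the three points A, B, C in the order given.
Side lengths²: AB² = 277, AC² = 241, BC² = 26.
Since AB² = 277 ≥ 241 + 26 = 267, the angle opposite AB is not acute, so the smallest enclosing circle has AB as diameter.
Centre = midpoint of AB = (-5.5, 2), r² = 277/4 = 69.25.
Diameter = 2r = 2√(69.25) ≈ 16.643.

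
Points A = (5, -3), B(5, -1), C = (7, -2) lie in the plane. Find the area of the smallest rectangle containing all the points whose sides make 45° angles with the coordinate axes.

4.5

In coordinates u = x + y, v = x − y the rectangle is axis-aligned; the map (x,y)→(u,v) scales areas by 2.
u-values: 2, 4, 5; range = 5 − 2 = 3.
v-values: 8, 6, 9; range = 9 − 6 = 3.
Area = (3 × 3) / 2 = 4.5.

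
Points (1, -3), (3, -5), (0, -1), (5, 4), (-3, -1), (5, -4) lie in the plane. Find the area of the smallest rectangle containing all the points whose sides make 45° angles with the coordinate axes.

71.5

In coordinates u = x + y, v = x − y the rectangle is axis-aligned; the map (x,y)→(u,v) scales areas by 2.
u-values: -2, -2, -1, 9, -4, 1; range = 9 − (-4) = 13.
v-values: 4, 8, 1, 1, -2, 9; range = 9 − (-2) = 11.
Area = (13 × 11) / 2 = 71.5.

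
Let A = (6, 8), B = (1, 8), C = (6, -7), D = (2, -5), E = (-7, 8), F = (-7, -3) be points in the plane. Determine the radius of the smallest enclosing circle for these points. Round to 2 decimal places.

The minimum enclosing circle of a finite set is fixed by two of the points (as a diameter) or three (as a circumcircle).
The farthest pair is C–E with squared distance 394. The circle on this segment as diameter has centre (-0.5, 0.5) and r² = 394/4 = 98.5.
Check A: distance² to centre = 98.5 ≤ 98.5, so it lies inside.
All remaining points lie in this disk, and no smaller disk contains both endpoints, so this is the minimum enclosing circle.
r = √(98.5) ≈ 9.92.

9.92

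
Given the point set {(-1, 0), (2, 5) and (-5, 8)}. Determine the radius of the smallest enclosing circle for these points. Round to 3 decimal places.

Call the three points A, B, C in the order given.
Side lengths²: AB² = 34, AC² = 80, BC² = 58.
Since AC² = 80 < 58 + 34 = 92, the triangle is acute, so the smallest enclosing circle is the circumcircle.
Circumcentre = (-27/11, 47/11), r² = 2465/121.
r = √(2465/121) ≈ 4.514.

4.514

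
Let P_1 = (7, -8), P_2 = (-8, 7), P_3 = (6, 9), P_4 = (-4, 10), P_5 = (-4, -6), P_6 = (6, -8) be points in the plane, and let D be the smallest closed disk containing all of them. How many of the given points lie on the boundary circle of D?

By Welzl's lemma the MEC is supported by two points (diametrically opposite) or three points (on a circumcircle).
The minimum enclosing circle is determined by three boundary points: P_1, P_2, P_4.
Their circumcentre is (3/14, 3/14) with r² = 11125/98.
The farthest remaining point P_3 is at distance² 10845/98 ≤ 11125/98.
The points at distance exactly r from the centre are P_1, P_2, P_4 — 3 points.

3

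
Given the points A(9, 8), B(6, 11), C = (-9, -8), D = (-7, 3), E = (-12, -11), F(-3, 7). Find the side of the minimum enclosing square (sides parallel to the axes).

22

The bounding box has width 21 and height 22.
An axis-aligned square enclosing the set must have side ≥ max(width, height).
So the minimum side is max(21, 22) = 22.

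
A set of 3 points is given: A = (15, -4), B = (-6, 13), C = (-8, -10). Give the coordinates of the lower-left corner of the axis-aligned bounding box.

(-8, -10)

x-range [-8, 15], y-range [-10, 13].
The lower-left corner is (-8, -10).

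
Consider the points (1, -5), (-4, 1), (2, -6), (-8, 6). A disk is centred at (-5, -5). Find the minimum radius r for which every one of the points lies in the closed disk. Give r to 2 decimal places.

11.40

The required radius is the distance from (-5, -5) to the farthest point.
Squared distances: 36, 37, 50, 130.
Maximum is 130, attained at (-8, 6).
r = √130 ≈ 11.40.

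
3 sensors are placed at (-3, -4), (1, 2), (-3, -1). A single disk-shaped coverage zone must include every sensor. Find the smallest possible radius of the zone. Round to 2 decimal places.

3.61

Call the three points A, B, C in the order given.
Side lengths²: AB² = 52, AC² = 9, BC² = 25.
Since AB² = 52 ≥ 25 + 9 = 34, the angle opposite AB is not acute, so the smallest enclosing circle has AB as diameter.
Centre = midpoint of AB = (-1, -1), r² = 52/4 = 13.
r = √13 ≈ 3.61.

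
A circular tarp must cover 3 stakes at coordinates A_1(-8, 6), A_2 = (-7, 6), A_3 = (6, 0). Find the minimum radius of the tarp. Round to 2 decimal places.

Side lengths²: A_1A_2² = 1, A_1A_3² = 232, A_2A_3² = 205.
Since A_1A_3² = 232 ≥ 205 + 1 = 206, the angle opposite A_1A_3 is not acute, so the smallest enclosing circle has A_1A_3 as diameter.
Centre = midpoint of A_1A_3 = (-1, 3), r² = 232/4 = 58.
r = √58 ≈ 7.62.

7.62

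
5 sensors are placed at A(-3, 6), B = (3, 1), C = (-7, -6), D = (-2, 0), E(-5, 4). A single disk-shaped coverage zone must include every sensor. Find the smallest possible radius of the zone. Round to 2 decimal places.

6.55

The minimum enclosing circle is determined by three boundary points: A, B, C.
Their circumcentre is (-155/46, -25/46) with r² = 45445/1058.
The farthest remaining point E is at distance² 24653/1058 ≤ 45445/1058.
r = √(45445/1058) ≈ 6.55.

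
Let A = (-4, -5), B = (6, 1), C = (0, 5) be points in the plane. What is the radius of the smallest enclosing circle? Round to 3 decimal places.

5.959

Side lengths²: AB² = 136, AC² = 116, BC² = 52.
Since AB² = 136 < 116 + 52 = 168, the triangle is acute, so the smallest enclosing circle is the circumcircle.
Circumcentre = (7/19, -18/19), r² = 12818/361.
r = √(12818/361) ≈ 5.959.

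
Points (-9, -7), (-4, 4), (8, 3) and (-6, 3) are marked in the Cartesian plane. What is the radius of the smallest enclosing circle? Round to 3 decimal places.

A smallest enclosing disk is always determined by at most three of the input points on its boundary.
The farthest pair is (-9, -7)–(8, 3) with squared distance 389. The circle on this segment as diameter has centre (-0.5, -2) and r² = 389/4 = 97.25.
Check (-4, 4): distance² to centre = 48.25 ≤ 97.25, so it lies inside.
All remaining points lie in this disk, and no smaller disk contains both endpoints, so this is the minimum enclosing circle.
r = √(97.25) ≈ 9.862.

9.862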